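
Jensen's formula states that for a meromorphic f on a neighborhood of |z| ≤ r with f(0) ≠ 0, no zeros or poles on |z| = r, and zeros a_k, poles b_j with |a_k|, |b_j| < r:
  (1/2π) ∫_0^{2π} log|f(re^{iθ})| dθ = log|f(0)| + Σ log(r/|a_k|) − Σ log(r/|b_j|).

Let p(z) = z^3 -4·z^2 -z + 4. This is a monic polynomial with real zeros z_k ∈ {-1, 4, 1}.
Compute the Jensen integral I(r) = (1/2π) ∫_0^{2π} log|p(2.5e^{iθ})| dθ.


Zeros: -1, 1, 4; r = 2.5.
Inside |z| < r: -1, 1. Outside (|z| ≥ r): 4.
p(0) = 4, so log|p(0)| = log(4) = 1.3863.
Apply Jensen: I(r) = log|p(0)| + Σ_k log(r/|z_k|), summed over zeros inside |z| < r.
  log(r/|z_k|) for z_k = -1: log(2.5/1) = 0.9163
  log(r/|z_k|) for z_k = 1: log(2.5/1) = 0.9163
  Outside zeros (4) contribute nothing to the Jensen sum.
Sum over inside zeros: 1.8326.
I(r) = log|p(0)| + (inside sum) = 1.3863 + 1.8326 = 3.2189.
Note: since some zeros are outside |z| ≤ r, the simplified n·log(r) form does NOT apply — only the inside zeros contribute.

I(r) ≈ 3.2189.


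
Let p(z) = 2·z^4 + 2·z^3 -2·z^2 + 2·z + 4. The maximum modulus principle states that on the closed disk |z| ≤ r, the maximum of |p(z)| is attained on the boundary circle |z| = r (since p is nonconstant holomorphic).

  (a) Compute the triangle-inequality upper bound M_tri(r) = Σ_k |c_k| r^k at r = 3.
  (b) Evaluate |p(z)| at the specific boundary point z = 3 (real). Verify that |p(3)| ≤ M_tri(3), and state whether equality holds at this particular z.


Coefficients: c_0 = 4, c_1 = 2, c_2 = -2, c_3 = 2, c_4 = 2. Radius r = 3.
Part (a). Triangle bound: M_tri(r) = Σ_k |c_k| r^k
  = |4|·3^0 + |2|·3^1 + |-2|·3^2 + |2|·3^3 + |2|·3^4
  = 4 + 6 + 18 + 54 + 162 = 244.
This bounds M(r) := max_{|z|=r} |p(z)| from above; equality holds iff all terms c_k z^k can be made to align in phase at a single z on |z|=r.
Part (b). At z = 3 (real, on the circle |z| = r):
  p(3) = (4)·3^0 + (2)·3^1 + (-2)·3^2 + (2)·3^3 + (2)·3^4 = 208.
  |p(3)| = 208.
Check: |p(3)| = 208 ≤ 244 = M_tri(3). ✓ Equality does not hold at z = 3 (the coefficients have mixed signs, so the terms do not all align in phase there).

M_tri(3) = 244; |p(3)| = 208; equality at z=3: no.


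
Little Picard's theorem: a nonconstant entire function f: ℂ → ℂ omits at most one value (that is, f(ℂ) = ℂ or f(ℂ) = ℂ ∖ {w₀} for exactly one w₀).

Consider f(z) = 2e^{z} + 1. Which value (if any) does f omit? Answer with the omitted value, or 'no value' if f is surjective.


Little Picard bounds the complement of f(ℂ) to at most one point.
e^{z} is never zero on ℂ, so 2·e^{z} takes every value in ℂ ∖ {0}. Adding 1 shifts the range to ℂ ∖ {1}. Thus f omits exactly the value 1.

Omitted value: 1.


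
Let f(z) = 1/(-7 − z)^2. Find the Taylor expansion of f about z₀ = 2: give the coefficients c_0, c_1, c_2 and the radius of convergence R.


Let w = z − z₀, so z = z₀ + w.
Then -7 − z = -7 − (z₀ + w) = (-7 − z₀) − w = -9 − w.
f(z) = 1/(-9 − w)^2 = (1/(-9)^2) · (1 − w/(-9))^{−2}.
By the binomial series (1−u)^{−2} = Σ_{n≥0} C(n+1, 1) u^n for |u|<1, with u = w/(-9):
  c_n = C(n+1, 1) / (-9)^(n+2).
  c_0 = 1/(-9)^2 = 1/81.
  c_1 = 2/(-9)^3 = -2/729.
  c_2 = 3/(-9)^4 = 1/2187.
The series is valid for |w/d| < 1, i.e. |z − z₀| < |d|.
Radius of convergence: R = |-7 − z₀| = |-9| = 9 (distance from z₀ to the singularity z = -7).

c_0 = 1/81, c_1 = -2/729, c_2 = 1/2187; R = 9.


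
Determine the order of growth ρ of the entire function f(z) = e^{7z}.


|e^{7z}| = e^{Re(7·z) + 0} ≤ e^{7|z|^1 + 0} = e^{7r^1 + 0} on |z| = r, so ρ ≤ 1. Choosing z on |z|=r so that 7·z is real positive (always possible by picking arg z appropriately) gives |f(z)| = e^{7r^1 + 0}, matching the bound. The additive constant 0 does not affect log log M(r) ~ 1·log r. Hence ρ = 1.
Therefore ρ = 1.

Order ρ = 1.


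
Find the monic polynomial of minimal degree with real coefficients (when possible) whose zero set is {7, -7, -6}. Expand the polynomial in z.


The polynomial is p(z) = ∏_{α ∈ S} (z − α), where S = {7, -7, -6}.
Expanding the product yields: p(z) = z^3 + 6·z^2 -49·z -294.
The resulting polynomial has degree 3 and real coefficients as required.

p(z) = z^3 + 6·z^2 -49·z -294.


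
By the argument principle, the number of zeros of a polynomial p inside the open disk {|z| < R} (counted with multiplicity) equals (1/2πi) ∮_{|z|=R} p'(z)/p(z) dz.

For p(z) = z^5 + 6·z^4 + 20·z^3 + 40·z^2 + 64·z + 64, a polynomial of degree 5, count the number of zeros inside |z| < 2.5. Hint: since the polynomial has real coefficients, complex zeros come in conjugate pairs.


The zeros of p are: -2, (0 + 2i), (0 - 2i), (-2 + 2i), (-2 - 2i).
Their magnitudes are: 2, 2, 2, 2.828, 2.828.
Zeros with |z| < R = 2.5: -2, (0 + 2i), (0 - 2i).
Count = 3.
By the argument principle, (1/2πi) ∮_{|z|=R} p'(z)/p(z) dz equals exactly this count.

Number of zeros inside |z| < 2.5: 3.


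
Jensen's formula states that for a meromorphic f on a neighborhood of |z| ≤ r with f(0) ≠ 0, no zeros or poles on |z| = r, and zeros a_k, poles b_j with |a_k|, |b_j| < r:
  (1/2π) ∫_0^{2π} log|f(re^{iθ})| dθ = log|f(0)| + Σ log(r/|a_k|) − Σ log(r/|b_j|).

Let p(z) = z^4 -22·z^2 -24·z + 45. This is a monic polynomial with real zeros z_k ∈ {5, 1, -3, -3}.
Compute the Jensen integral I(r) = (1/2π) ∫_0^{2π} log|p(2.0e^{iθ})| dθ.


Zeros: -3, -3, 1, 5; r = 2.0.
Inside |z| < r: 1. Outside (|z| ≥ r): -3, -3, 5.
p(0) = 45, so log|p(0)| = log(45) = 3.8067.
Apply Jensen: I(r) = log|p(0)| + Σ_k log(r/|z_k|), summed over zeros inside |z| < r.
  log(r/|z_k|) for z_k = 1: log(2.0/1) = 0.6931
  Outside zeros (-3, -3, 5) contribute nothing to the Jensen sum.
Sum over inside zeros: 0.6931.
I(r) = log|p(0)| + (inside sum) = 3.8067 + 0.6931 = 4.4998.
Note: since some zeros are outside |z| ≤ r, the simplified n·log(r) form does NOT apply — only the inside zeros contribute.

I(r) ≈ 4.4998.


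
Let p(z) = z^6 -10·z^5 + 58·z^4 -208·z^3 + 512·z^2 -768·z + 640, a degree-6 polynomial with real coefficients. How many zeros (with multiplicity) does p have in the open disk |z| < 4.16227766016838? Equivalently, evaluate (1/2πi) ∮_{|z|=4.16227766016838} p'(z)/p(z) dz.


The zeros of p are: (2 + 2i), (2 - 2i), (2 + 2i), (2 - 2i), (1 + 3i), (1 - 3i).
Their magnitudes are: 2.828, 2.828, 2.828, 2.828, 3.162, 3.162.
Zeros with |z| < R = 4.16227766016838: (2 + 2i), (2 - 2i), (2 + 2i), (2 - 2i), (1 + 3i), (1 - 3i).
Count = 6.
By the argument principle, (1/2πi) ∮_{|z|=R} p'(z)/p(z) dz equals exactly this count.

Number of zeros inside |z| < 4.16227766016838: 6.


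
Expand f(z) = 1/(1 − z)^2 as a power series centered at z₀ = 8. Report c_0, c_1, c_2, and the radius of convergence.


Let w = z − z₀, so z = z₀ + w.
Then 1 − z = 1 − (z₀ + w) = (1 − z₀) − w = -7 − w.
f(z) = 1/(-7 − w)^2 = (1/(-7)^2) · (1 − w/(-7))^{−2}.
By the binomial series (1−u)^{−2} = Σ_{n≥0} C(n+1, 1) u^n for |u|<1, with u = w/(-7):
  c_n = C(n+1, 1) / (-7)^(n+2).
  c_0 = 1/(-7)^2 = 1/49.
  c_1 = 2/(-7)^3 = -2/343.
  c_2 = 3/(-7)^4 = 3/2401.
The series is valid for |w/d| < 1, i.e. |z − z₀| < |d|.
Radius of convergence: R = |1 − z₀| = |-7| = 7 (distance from z₀ to the singularity z = 1).

c_0 = 1/49, c_1 = -2/343, c_2 = 3/2401; R = 7.


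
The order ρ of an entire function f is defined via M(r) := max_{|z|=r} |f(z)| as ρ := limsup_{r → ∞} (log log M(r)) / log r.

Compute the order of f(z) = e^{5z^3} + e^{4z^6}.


Each summand is entire of order 3 and 6 respectively (as in the single-exponential case). The order of a sum is at most the max of the orders, so ρ ≤ 6. For the lower bound: on |z|=r choose arg z so that 4z^6 is real positive; then |e^{4z^6}| = e^{4r^6} while |e^{5z^3}| ≤ e^{5r^3} = o(e^{4r^6}). So |f| ≥ e^{4r^6}(1 − o(1)) and ρ ≥ 6. Hence ρ = max(3, 6) = 6.
Therefore ρ = 6.

Order ρ = 6.


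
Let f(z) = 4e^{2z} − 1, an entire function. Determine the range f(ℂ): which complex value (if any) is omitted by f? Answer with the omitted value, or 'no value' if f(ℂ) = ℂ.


Little Picard bounds the complement of f(ℂ) to at most one point.
e^{2z} is never zero on ℂ, so 4·e^{2z} takes every value in ℂ ∖ {0}. Adding -1 shifts the range to ℂ ∖ {-1}. Thus f omits exactly the value -1.

Omitted value: -1.


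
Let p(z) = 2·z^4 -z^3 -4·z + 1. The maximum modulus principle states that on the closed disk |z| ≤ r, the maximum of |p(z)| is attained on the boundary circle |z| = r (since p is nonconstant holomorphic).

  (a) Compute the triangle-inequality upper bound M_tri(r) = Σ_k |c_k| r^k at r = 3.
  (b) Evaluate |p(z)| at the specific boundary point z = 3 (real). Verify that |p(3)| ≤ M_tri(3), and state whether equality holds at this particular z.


Coefficients: c_0 = 1, c_1 = -4, c_2 = 0, c_3 = -1, c_4 = 2. Radius r = 3.
Part (a). Triangle bound: M_tri(r) = Σ_k |c_k| r^k
  = |1|·3^0 + |-4|·3^1 + |0|·3^2 + |-1|·3^3 + |2|·3^4
  = 1 + 12 + 0 + 27 + 162 = 202.
This bounds M(r) := max_{|z|=r} |p(z)| from above; equality holds iff all terms c_k z^k can be made to align in phase at a single z on |z|=r.
Part (b). At z = 3 (real, on the circle |z| = r):
  p(3) = (1)·3^0 + (-4)·3^1 + (0)·3^2 + (-1)·3^3 + (2)·3^4 = 124.
  |p(3)| = 124.
Check: |p(3)| = 124 ≤ 202 = M_tri(3). ✓ Equality does not hold at z = 3 (the coefficients have mixed signs, so the terms do not all align in phase there).

M_tri(3) = 202; |p(3)| = 124; equality at z=3: no.


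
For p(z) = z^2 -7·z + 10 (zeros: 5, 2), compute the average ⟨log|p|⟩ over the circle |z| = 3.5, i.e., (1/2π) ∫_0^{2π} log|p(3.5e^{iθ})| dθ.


Zeros: 2, 5; r = 3.5.
Inside |z| < r: 2. Outside (|z| ≥ r): 5.
p(0) = 10, so log|p(0)| = log(10) = 2.3026.
Apply Jensen: I(r) = log|p(0)| + Σ_k log(r/|z_k|), summed over zeros inside |z| < r.
  log(r/|z_k|) for z_k = 2: log(3.5/2) = 0.5596
  Outside zeros (5) contribute nothing to the Jensen sum.
Sum over inside zeros: 0.5596.
I(r) = log|p(0)| + (inside sum) = 2.3026 + 0.5596 = 2.8622.
Note: since some zeros are outside |z| ≤ r, the simplified n·log(r) form does NOT apply — only the inside zeros contribute.

I(r) ≈ 2.8622.


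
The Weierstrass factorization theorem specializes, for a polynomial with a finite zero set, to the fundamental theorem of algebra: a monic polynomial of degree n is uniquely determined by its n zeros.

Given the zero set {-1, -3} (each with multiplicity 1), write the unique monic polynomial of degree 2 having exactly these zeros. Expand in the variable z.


The polynomial is p(z) = ∏_{α ∈ S} (z − α), where S = {-1, -3}.
Expanding the product yields: p(z) = z^2 + 4·z + 3.
The resulting polynomial has degree 2 and real coefficients as required.

p(z) = z^2 + 4·z + 3.


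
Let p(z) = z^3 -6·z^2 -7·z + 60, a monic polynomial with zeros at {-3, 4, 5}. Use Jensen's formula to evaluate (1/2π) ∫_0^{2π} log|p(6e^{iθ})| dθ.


Zeros: -3, 4, 5; r = 6.
Inside |z| < r: -3, 4, 5. Outside (|z| ≥ r): ∅.
p(0) = 60, so log|p(0)| = log(60) = 4.0943.
Apply Jensen: I(r) = log|p(0)| + Σ_k log(r/|z_k|), summed over zeros inside |z| < r.
  log(r/|z_k|) for z_k = -3: log(6/3) = 0.6931
  log(r/|z_k|) for z_k = 4: log(6/4) = 0.4055
  log(r/|z_k|) for z_k = 5: log(6/5) = 0.1823
Sum over inside zeros: 1.2809.
I(r) = log|p(0)| + (inside sum) = 4.0943 + 1.2809 = 5.3753.
Closed form (all zeros inside, monic): I(r) = n·log(r) = 3·log(6) = 5.3753. ✓

I(r) ≈ 5.3753.


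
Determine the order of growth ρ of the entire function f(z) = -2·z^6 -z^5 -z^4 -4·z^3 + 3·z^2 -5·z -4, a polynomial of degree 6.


|f(z)| ≤ Σ|c_k|·r^k = O(r^6) as r → ∞. Polynomial growth is O(e^{r^ε}) for every ε > 0 (since r^6/e^{r^ε} → 0), so ρ ≤ ε for all ε > 0, i.e. ρ = 0. Every nonconstant polynomial has order 0.
Therefore ρ = 0.

Order ρ = 0.


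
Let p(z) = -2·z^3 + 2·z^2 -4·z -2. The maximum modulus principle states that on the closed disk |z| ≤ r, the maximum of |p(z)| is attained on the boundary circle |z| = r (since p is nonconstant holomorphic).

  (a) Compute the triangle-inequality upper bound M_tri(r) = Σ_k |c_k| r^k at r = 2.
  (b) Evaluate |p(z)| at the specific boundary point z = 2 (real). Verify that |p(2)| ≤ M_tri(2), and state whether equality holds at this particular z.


Coefficients: c_0 = -2, c_1 = -4, c_2 = 2, c_3 = -2. Radius r = 2.
Part (a). Triangle bound: M_tri(r) = Σ_k |c_k| r^k
  = |-2|·2^0 + |-4|·2^1 + |2|·2^2 + |-2|·2^3
  = 2 + 8 + 8 + 16 = 34.
This bounds M(r) := max_{|z|=r} |p(z)| from above; equality holds iff all terms c_k z^k can be made to align in phase at a single z on |z|=r.
Part (b). At z = 2 (real, on the circle |z| = r):
  p(2) = (-2)·2^0 + (-4)·2^1 + (2)·2^2 + (-2)·2^3 = -18.
  |p(2)| = 18.
Check: |p(2)| = 18 ≤ 34 = M_tri(2). ✓ Equality does not hold at z = 2 (the coefficients have mixed signs, so the terms do not all align in phase there).

M_tri(2) = 34; |p(2)| = 18; equality at z=2: no.


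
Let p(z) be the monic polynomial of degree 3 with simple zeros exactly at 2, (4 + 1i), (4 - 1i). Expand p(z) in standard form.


The polynomial is p(z) = ∏_{α ∈ S} (z − α), where S = {2, (4 + 1i), (4 - 1i)}.
Expanding the product yields: p(z) = z^3 -10·z^2 + 33·z -34.
Note conjugate pairs combine to real quadratics: (z − (4+1i))(z − (4−1i)) = z² − 8z + 17.
The resulting polynomial has degree 3 and real coefficients as required.

p(z) = z^3 -10·z^2 + 33·z -34.


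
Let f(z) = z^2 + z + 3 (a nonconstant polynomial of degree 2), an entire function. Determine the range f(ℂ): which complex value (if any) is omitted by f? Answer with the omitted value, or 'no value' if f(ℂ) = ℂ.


Little Picard bounds the complement of f(ℂ) to at most one point.
For every w ∈ ℂ, the equation p(z) − w = 0 is a nonconstant polynomial in z and hence has at least one root by the fundamental theorem of algebra. So p is surjective onto ℂ, omitting no value.

Omitted value: no value.


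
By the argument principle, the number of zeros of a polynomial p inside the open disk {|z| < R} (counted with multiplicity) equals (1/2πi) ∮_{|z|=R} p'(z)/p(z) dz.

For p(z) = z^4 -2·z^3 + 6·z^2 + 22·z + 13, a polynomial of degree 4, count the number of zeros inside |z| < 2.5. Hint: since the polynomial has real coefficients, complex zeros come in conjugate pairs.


The zeros of p are: -1, (2 + 3i), (2 - 3i), -1.
Their magnitudes are: 1, 3.606, 3.606, 1.
Zeros with |z| < R = 2.5: -1, -1.
Count = 2.
By the argument principle, (1/2πi) ∮_{|z|=R} p'(z)/p(z) dz equals exactly this count.

Number of zeros inside |z| < 2.5: 2.


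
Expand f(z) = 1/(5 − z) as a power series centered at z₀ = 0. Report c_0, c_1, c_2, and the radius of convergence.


Let w = z − z₀, so z = z₀ + w.
Then 5 − z = 5 − (z₀ + w) = (5 − z₀) − w = 5 − w.
f(z) = 1/(5 − w) = (1/(5)) · 1/(1 − w/(5)) = Σ_{n≥0} w^n / (5)^(n+1).
So c_n = 1/(5)^(n+1):
  c_0 = 1/(5)^1 = 1/5.
  c_1 = 1/(5)^2 = 1/25.
  c_2 = 1/(5)^3 = 1/125.
The series is valid for |w/d| < 1, i.e. |z − z₀| < |d|.
Radius of convergence: R = |5 − z₀| = |5| = 5 (distance from z₀ to the singularity z = 5).

c_0 = 1/5, c_1 = 1/25, c_2 = 1/125; R = 5.


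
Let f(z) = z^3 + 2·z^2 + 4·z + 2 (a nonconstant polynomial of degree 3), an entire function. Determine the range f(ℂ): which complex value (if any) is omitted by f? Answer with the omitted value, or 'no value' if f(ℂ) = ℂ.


Little Picard bounds the complement of f(ℂ) to at most one point.
For every w ∈ ℂ, the equation p(z) − w = 0 is a nonconstant polynomial in z and hence has at least one root by the fundamental theorem of algebra. So p is surjective onto ℂ, omitting no value.

Omitted value: no value.


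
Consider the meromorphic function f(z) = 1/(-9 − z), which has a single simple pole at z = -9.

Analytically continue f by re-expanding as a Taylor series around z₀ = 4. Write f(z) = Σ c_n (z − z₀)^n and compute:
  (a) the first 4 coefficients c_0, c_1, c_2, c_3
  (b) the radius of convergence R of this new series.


Let w = z − z₀, so z = z₀ + w.
Then -9 − z = -9 − (z₀ + w) = (-9 − z₀) − w = -13 − w.
f(z) = 1/(-13 − w) = (1/(-13)) · 1/(1 − w/(-13)) = Σ_{n≥0} w^n / (-13)^(n+1).
So c_n = 1/(-13)^(n+1):
  c_0 = 1/(-13)^1 = -1/13.
  c_1 = 1/(-13)^2 = 1/169.
  c_2 = 1/(-13)^3 = -1/2197.
  c_3 = 1/(-13)^4 = 1/28561.
The series is valid for |w/d| < 1, i.e. |z − z₀| < |d|.
Radius of convergence: R = |-9 − z₀| = |-13| = 13 (distance from z₀ to the singularity z = -9).

c_0 = -1/13, c_1 = 1/169, c_2 = -1/2197, c_3 = 1/28561; R = 13.


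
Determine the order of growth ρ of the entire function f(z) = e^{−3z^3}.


|e^{−3z^3}| = e^{Re(-3·z^3) + 0} ≤ e^{3|z|^3 + 0} = e^{3r^3 + 0} on |z| = r, so ρ ≤ 3. Choosing z on |z|=r so that -3·z^3 is real positive (always possible by picking arg z appropriately) gives |f(z)| = e^{3r^3 + 0}, matching the bound. The additive constant 0 does not affect log log M(r) ~ 3·log r. Hence ρ = 3.
Therefore ρ = 3.

Order ρ = 3.


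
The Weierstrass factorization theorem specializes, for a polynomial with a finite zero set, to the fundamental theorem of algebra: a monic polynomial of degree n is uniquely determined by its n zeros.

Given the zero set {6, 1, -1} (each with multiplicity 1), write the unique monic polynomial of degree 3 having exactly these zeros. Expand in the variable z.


The polynomial is p(z) = ∏_{α ∈ S} (z − α), where S = {6, 1, -1}.
Expanding the product yields: p(z) = z^3 -6·z^2 -z + 6.
The resulting polynomial has degree 3 and real coefficients as required.

p(z) = z^3 -6·z^2 -z + 6.


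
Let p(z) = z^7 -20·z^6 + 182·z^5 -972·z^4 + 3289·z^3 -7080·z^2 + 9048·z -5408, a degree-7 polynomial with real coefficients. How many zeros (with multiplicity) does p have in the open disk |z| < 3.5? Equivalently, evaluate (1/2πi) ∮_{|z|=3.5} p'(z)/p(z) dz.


The zeros of p are: (3 + 2i), (3 - 2i), (2 + 2i), (2 - 2i), 4, (3 + 2i), (3 - 2i).
Their magnitudes are: 3.606, 3.606, 2.828, 2.828, 4, 3.606, 3.606.
Zeros with |z| < R = 3.5: (2 + 2i), (2 - 2i).
Count = 2.
By the argument principle, (1/2πi) ∮_{|z|=R} p'(z)/p(z) dz equals exactly this count.

Number of zeros inside |z| < 3.5: 2.


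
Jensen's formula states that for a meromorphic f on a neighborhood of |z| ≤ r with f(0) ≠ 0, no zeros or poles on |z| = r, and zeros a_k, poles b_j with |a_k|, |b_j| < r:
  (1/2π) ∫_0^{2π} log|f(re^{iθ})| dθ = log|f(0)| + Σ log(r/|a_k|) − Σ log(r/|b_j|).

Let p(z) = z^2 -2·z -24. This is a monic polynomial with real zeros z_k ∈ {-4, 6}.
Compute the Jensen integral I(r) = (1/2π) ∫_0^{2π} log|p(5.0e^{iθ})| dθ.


Zeros: -4, 6; r = 5.0.
Inside |z| < r: -4. Outside (|z| ≥ r): 6.
p(0) = -24, so log|p(0)| = log(24) = 3.1781.
Apply Jensen: I(r) = log|p(0)| + Σ_k log(r/|z_k|), summed over zeros inside |z| < r.
  log(r/|z_k|) for z_k = -4: log(5.0/4) = 0.2231
  Outside zeros (6) contribute nothing to the Jensen sum.
Sum over inside zeros: 0.2231.
I(r) = log|p(0)| + (inside sum) = 3.1781 + 0.2231 = 3.4012.
Note: since some zeros are outside |z| ≤ r, the simplified n·log(r) form does NOT apply — only the inside zeros contribute.

I(r) ≈ 3.4012.


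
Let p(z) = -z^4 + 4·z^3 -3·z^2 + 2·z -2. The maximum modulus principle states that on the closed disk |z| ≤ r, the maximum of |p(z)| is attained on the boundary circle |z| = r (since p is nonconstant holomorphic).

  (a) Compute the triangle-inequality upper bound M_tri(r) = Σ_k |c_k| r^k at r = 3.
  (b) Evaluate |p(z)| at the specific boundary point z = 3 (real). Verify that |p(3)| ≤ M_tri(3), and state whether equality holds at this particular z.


Coefficients: c_0 = -2, c_1 = 2, c_2 = -3, c_3 = 4, c_4 = -1. Radius r = 3.
Part (a). Triangle bound: M_tri(r) = Σ_k |c_k| r^k
  = |-2|·3^0 + |2|·3^1 + |-3|·3^2 + |4|·3^3 + |-1|·3^4
  = 2 + 6 + 27 + 108 + 81 = 224.
This bounds M(r) := max_{|z|=r} |p(z)| from above; equality holds iff all terms c_k z^k can be made to align in phase at a single z on |z|=r.
Part (b). At z = 3 (real, on the circle |z| = r):
  p(3) = (-2)·3^0 + (2)·3^1 + (-3)·3^2 + (4)·3^3 + (-1)·3^4 = 4.
  |p(3)| = 4.
Check: |p(3)| = 4 ≤ 224 = M_tri(3). ✓ Equality does not hold at z = 3 (the coefficients have mixed signs, so the terms do not all align in phase there).

M_tri(3) = 224; |p(3)| = 4; equality at z=3: no.


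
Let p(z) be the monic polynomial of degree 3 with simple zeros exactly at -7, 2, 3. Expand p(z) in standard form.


The polynomial is p(z) = ∏_{α ∈ S} (z − α), where S = {-7, 2, 3}.
Expanding the product yields: p(z) = z^3 + 2·z^2 -29·z + 42.
The resulting polynomial has degree 3 and real coefficients as required.

p(z) = z^3 + 2·z^2 -29·z + 42.


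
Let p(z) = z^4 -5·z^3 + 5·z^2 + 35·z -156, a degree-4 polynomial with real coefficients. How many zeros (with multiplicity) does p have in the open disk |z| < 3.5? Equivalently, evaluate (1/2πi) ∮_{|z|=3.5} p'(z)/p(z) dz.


The zeros of p are: 4, (2 + 3i), (2 - 3i), -3.
Their magnitudes are: 4, 3.606, 3.606, 3.
Zeros with |z| < R = 3.5: -3.
Count = 1.
By the argument principle, (1/2πi) ∮_{|z|=R} p'(z)/p(z) dz equals exactly this count.

Number of zeros inside |z| < 3.5: 1.


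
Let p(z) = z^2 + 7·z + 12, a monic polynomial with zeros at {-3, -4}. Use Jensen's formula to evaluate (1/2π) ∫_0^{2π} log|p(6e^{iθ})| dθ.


Zeros: -4, -3; r = 6.
Inside |z| < r: -4, -3. Outside (|z| ≥ r): ∅.
p(0) = 12, so log|p(0)| = log(12) = 2.4849.
Apply Jensen: I(r) = log|p(0)| + Σ_k log(r/|z_k|), summed over zeros inside |z| < r.
  log(r/|z_k|) for z_k = -3: log(6/3) = 0.6931
  log(r/|z_k|) for z_k = -4: log(6/4) = 0.4055
Sum over inside zeros: 1.0986.
I(r) = log|p(0)| + (inside sum) = 2.4849 + 1.0986 = 3.5835.
Closed form (all zeros inside, monic): I(r) = n·log(r) = 2·log(6) = 3.5835. ✓

I(r) ≈ 3.5835.


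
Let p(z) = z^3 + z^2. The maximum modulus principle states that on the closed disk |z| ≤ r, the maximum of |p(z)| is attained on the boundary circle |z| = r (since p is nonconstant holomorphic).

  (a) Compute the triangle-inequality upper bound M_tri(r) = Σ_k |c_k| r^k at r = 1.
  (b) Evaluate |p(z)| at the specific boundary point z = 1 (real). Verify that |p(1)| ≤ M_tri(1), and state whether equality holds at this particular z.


Coefficients: c_0 = 0, c_1 = 0, c_2 = 1, c_3 = 1. Radius r = 1.
Part (a). Triangle bound: M_tri(r) = Σ_k |c_k| r^k
  = |0|·1^0 + |0|·1^1 + |1|·1^2 + |1|·1^3
  = 0 + 0 + 1 + 1 = 2.
This bounds M(r) := max_{|z|=r} |p(z)| from above; equality holds iff all terms c_k z^k can be made to align in phase at a single z on |z|=r.
Part (b). At z = 1 (real, on the circle |z| = r):
  p(1) = (0)·1^0 + (0)·1^1 + (1)·1^2 + (1)·1^3 = 2.
  |p(1)| = 2.
Since all nonzero coefficients share the same sign, |p(1)| = 2 = M_tri(1); the triangle bound is attained at z = 1, so in fact M(r) = 2.

M_tri(1) = 2; |p(1)| = 2; equality at z=1: yes.


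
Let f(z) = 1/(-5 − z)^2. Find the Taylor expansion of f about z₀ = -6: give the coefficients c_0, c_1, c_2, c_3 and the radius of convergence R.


Let w = z − z₀, so z = z₀ + w.
Then -5 − z = -5 − (z₀ + w) = (-5 − z₀) − w = 1 − w.
f(z) = 1/(1 − w)^2 = (1/(1)^2) · (1 − w/(1))^{−2}.
By the binomial series (1−u)^{−2} = Σ_{n≥0} C(n+1, 1) u^n for |u|<1, with u = w/(1):
  c_n = C(n+1, 1) / (1)^(n+2).
  c_0 = 1/(1)^2 = 1.
  c_1 = 2/(1)^3 = 2.
  c_2 = 3/(1)^4 = 3.
  c_3 = 4/(1)^5 = 4.
The series is valid for |w/d| < 1, i.e. |z − z₀| < |d|.
Radius of convergence: R = |-5 − z₀| = |1| = 1 (distance from z₀ to the singularity z = -5).

c_0 = 1, c_1 = 2, c_2 = 3, c_3 = 4; R = 1.


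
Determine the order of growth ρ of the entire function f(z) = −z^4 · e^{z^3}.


M(r) = max_{|z|=r} |-1|·|z|^4·|e^{z^3}| = 1·r^4 · e^{1r^3} (the factors attain their maxima compatibly on |z|=r). Then log M(r) = log 1 + 4·log r + 1r^3, dominated by the last term, so log log M(r) ~ 3·log r. The polynomial factor -1z^4 contributes only a log r term and does not affect the order. ρ = 3.
Therefore ρ = 3.

Order ρ = 3.


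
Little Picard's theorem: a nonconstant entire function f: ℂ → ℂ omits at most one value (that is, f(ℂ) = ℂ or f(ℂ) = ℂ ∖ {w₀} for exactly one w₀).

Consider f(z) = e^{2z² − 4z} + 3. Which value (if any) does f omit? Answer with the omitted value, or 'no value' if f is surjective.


Little Picard bounds the complement of f(ℂ) to at most one point.
The exponent g(z) = 2z² − 4z is a nonconstant polynomial, hence surjective onto ℂ. So e^{g(z)} takes every value in {e^w : w ∈ ℂ} = ℂ ∖ {0}. Adding 3 shifts the range to ℂ ∖ {3}. f omits exactly 3.

Omitted value: 3.


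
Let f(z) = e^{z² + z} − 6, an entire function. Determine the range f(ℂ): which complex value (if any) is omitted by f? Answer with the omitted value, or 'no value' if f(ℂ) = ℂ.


Little Picard bounds the complement of f(ℂ) to at most one point.
The exponent g(z) = z² + z is a nonconstant polynomial, hence surjective onto ℂ. So e^{g(z)} takes every value in {e^w : w ∈ ℂ} = ℂ ∖ {0}. Adding -6 shifts the range to ℂ ∖ {-6}. f omits exactly -6.

Omitted value: -6.


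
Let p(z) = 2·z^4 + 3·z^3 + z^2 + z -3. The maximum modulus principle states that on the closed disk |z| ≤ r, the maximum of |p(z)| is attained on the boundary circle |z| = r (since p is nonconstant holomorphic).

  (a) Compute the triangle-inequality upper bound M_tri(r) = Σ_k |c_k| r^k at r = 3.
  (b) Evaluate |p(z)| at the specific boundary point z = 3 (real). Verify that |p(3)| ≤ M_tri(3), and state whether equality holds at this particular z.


Coefficients: c_0 = -3, c_1 = 1, c_2 = 1, c_3 = 3, c_4 = 2. Radius r = 3.
Part (a). Triangle bound: M_tri(r) = Σ_k |c_k| r^k
  = |-3|·3^0 + |1|·3^1 + |1|·3^2 + |3|·3^3 + |2|·3^4
  = 3 + 3 + 9 + 81 + 162 = 258.
This bounds M(r) := max_{|z|=r} |p(z)| from above; equality holds iff all terms c_k z^k can be made to align in phase at a single z on |z|=r.
Part (b). At z = 3 (real, on the circle |z| = r):
  p(3) = (-3)·3^0 + (1)·3^1 + (1)·3^2 + (3)·3^3 + (2)·3^4 = 252.
  |p(3)| = 252.
Check: |p(3)| = 252 ≤ 258 = M_tri(3). ✓ Equality does not hold at z = 3 (the coefficients have mixed signs, so the terms do not all align in phase there).

M_tri(3) = 258; |p(3)| = 252; equality at z=3: no.


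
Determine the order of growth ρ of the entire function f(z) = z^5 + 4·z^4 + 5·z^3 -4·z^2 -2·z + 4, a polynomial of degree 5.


|f(z)| ≤ Σ|c_k|·r^k = O(r^5) as r → ∞. Polynomial growth is O(e^{r^ε}) for every ε > 0 (since r^5/e^{r^ε} → 0), so ρ ≤ ε for all ε > 0, i.e. ρ = 0. Every nonconstant polynomial has order 0.
Therefore ρ = 0.

Order ρ = 0.


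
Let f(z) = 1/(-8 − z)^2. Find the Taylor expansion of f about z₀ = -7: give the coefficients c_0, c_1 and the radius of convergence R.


Let w = z − z₀, so z = z₀ + w.
Then -8 − z = -8 − (z₀ + w) = (-8 − z₀) − w = -1 − w.
f(z) = 1/(-1 − w)^2 = (1/(-1)^2) · (1 − w/(-1))^{−2}.
By the binomial series (1−u)^{−2} = Σ_{n≥0} C(n+1, 1) u^n for |u|<1, with u = w/(-1):
  c_n = C(n+1, 1) / (-1)^(n+2).
  c_0 = 1/(-1)^2 = 1.
  c_1 = 2/(-1)^3 = -2.
The series is valid for |w/d| < 1, i.e. |z − z₀| < |d|.
Radius of convergence: R = |-8 − z₀| = |-1| = 1 (distance from z₀ to the singularity z = -8).

c_0 = 1, c_1 = -2; R = 1.


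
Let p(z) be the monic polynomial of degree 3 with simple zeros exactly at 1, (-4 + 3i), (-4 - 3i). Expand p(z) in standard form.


The polynomial is p(z) = ∏_{α ∈ S} (z − α), where S = {1, (-4 + 3i), (-4 - 3i)}.
Expanding the product yields: p(z) = z^3 + 7·z^2 + 17·z -25.
Note conjugate pairs combine to real quadratics: (z − (-4+3i))(z − (-4−3i)) = z² + 8z + 25.
The resulting polynomial has degree 3 and real coefficients as required.

p(z) = z^3 + 7·z^2 + 17·z -25.


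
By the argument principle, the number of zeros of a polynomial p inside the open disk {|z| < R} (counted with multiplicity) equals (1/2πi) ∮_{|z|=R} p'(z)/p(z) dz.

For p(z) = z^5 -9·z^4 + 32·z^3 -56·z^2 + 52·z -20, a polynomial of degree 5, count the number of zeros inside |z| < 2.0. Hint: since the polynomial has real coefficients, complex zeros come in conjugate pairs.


The zeros of p are: (1 + 1i), (1 - 1i), 1, (3 + 1i), (3 - 1i).
Their magnitudes are: 1.414, 1.414, 1, 3.162, 3.162.
Zeros with |z| < R = 2.0: (1 + 1i), (1 - 1i), 1.
Count = 3.
By the argument principle, (1/2πi) ∮_{|z|=R} p'(z)/p(z) dz equals exactly this count.

Number of zeros inside |z| < 2.0: 3.


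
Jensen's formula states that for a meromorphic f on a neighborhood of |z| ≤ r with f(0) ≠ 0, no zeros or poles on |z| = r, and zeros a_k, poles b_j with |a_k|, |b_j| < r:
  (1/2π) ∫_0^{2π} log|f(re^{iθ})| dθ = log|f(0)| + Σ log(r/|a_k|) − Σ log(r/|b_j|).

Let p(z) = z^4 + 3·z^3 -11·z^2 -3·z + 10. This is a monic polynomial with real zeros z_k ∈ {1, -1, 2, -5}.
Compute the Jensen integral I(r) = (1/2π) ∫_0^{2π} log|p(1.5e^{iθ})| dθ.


Zeros: -5, -1, 1, 2; r = 1.5.
Inside |z| < r: -1, 1. Outside (|z| ≥ r): -5, 2.
p(0) = 10, so log|p(0)| = log(10) = 2.3026.
Apply Jensen: I(r) = log|p(0)| + Σ_k log(r/|z_k|), summed over zeros inside |z| < r.
  log(r/|z_k|) for z_k = 1: log(1.5/1) = 0.4055
  log(r/|z_k|) for z_k = -1: log(1.5/1) = 0.4055
  Outside zeros (-5, 2) contribute nothing to the Jensen sum.
Sum over inside zeros: 0.8109.
I(r) = log|p(0)| + (inside sum) = 2.3026 + 0.8109 = 3.1135.
Note: since some zeros are outside |z| ≤ r, the simplified n·log(r) form does NOT apply — only the inside zeros contribute.

I(r) ≈ 3.1135.


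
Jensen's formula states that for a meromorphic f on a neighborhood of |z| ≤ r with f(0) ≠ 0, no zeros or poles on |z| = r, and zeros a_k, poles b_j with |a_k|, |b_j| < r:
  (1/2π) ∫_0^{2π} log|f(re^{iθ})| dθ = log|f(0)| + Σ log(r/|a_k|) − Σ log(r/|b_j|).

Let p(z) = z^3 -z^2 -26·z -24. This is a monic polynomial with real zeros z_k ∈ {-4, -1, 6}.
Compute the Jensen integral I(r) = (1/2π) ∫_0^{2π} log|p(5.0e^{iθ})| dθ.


Zeros: -4, -1, 6; r = 5.0.
Inside |z| < r: -4, -1. Outside (|z| ≥ r): 6.
p(0) = -24, so log|p(0)| = log(24) = 3.1781.
Apply Jensen: I(r) = log|p(0)| + Σ_k log(r/|z_k|), summed over zeros inside |z| < r.
  log(r/|z_k|) for z_k = -4: log(5.0/4) = 0.2231
  log(r/|z_k|) for z_k = -1: log(5.0/1) = 1.6094
  Outside zeros (6) contribute nothing to the Jensen sum.
Sum over inside zeros: 1.8326.
I(r) = log|p(0)| + (inside sum) = 3.1781 + 1.8326 = 5.0106.
Note: since some zeros are outside |z| ≤ r, the simplified n·log(r) form does NOT apply — only the inside zeros contribute.

I(r) ≈ 5.0106.


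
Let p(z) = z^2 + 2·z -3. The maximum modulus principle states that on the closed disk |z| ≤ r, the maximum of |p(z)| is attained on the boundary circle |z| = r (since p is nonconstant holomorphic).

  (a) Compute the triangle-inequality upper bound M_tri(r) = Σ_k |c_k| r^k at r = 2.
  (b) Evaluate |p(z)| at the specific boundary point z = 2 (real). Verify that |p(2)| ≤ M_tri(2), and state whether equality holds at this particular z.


Coefficients: c_0 = -3, c_1 = 2, c_2 = 1. Radius r = 2.
Part (a). Triangle bound: M_tri(r) = Σ_k |c_k| r^k
  = |-3|·2^0 + |2|·2^1 + |1|·2^2
  = 3 + 4 + 4 = 11.
This bounds M(r) := max_{|z|=r} |p(z)| from above; equality holds iff all terms c_k z^k can be made to align in phase at a single z on |z|=r.
Part (b). At z = 2 (real, on the circle |z| = r):
  p(2) = (-3)·2^0 + (2)·2^1 + (1)·2^2 = 5.
  |p(2)| = 5.
Check: |p(2)| = 5 ≤ 11 = M_tri(2). ✓ Equality does not hold at z = 2 (the coefficients have mixed signs, so the terms do not all align in phase there).

M_tri(2) = 11; |p(2)| = 5; equality at z=2: no.


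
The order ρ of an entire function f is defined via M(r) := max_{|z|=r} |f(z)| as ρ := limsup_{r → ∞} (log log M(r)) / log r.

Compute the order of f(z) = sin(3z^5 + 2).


Write sin(w) = (e^{iw} ± e^{−iw})/(2 or 2i), so |sin(w)| ≤ e^{|w|}. With w = 3z^5 + 2, |w| ≤ 3r^5 + 2 on |z|=r, giving M(r) ≤ e^{3r^5 + 2} and ρ ≤ 5. For the lower bound, choose z on |z|=r with 3z^5 purely imaginary of modulus 3r^5; then |sin(3z^5 + 2)| grows like e^{3r^5}/2, so ρ ≥ 5. Hence ρ = 5.
Therefore ρ = 5.

Order ρ = 5.


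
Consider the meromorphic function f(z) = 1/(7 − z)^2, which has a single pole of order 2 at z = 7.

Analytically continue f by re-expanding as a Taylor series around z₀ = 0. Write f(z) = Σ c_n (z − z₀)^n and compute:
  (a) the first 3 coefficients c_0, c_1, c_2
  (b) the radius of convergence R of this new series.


Let w = z − z₀, so z = z₀ + w.
Then 7 − z = 7 − (z₀ + w) = (7 − z₀) − w = 7 − w.
f(z) = 1/(7 − w)^2 = (1/(7)^2) · (1 − w/(7))^{−2}.
By the binomial series (1−u)^{−2} = Σ_{n≥0} C(n+1, 1) u^n for |u|<1, with u = w/(7):
  c_n = C(n+1, 1) / (7)^(n+2).
  c_0 = 1/(7)^2 = 1/49.
  c_1 = 2/(7)^3 = 2/343.
  c_2 = 3/(7)^4 = 3/2401.
The series is valid for |w/d| < 1, i.e. |z − z₀| < |d|.
Radius of convergence: R = |7 − z₀| = |7| = 7 (distance from z₀ to the singularity z = 7).

c_0 = 1/49, c_1 = 2/343, c_2 = 3/2401; R = 7.


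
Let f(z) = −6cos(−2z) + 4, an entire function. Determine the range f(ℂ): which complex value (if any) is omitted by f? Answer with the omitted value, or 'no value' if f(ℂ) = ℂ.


Little Picard bounds the complement of f(ℂ) to at most one point.
cos is entire and surjective onto ℂ: for every w ∈ ℂ, cos(ζ) = w has a solution ζ ∈ ℂ (e.g., via the complex inverse arccos). With ζ = −2z this gives z = ζ/(-2). Then -6·cos(−2z) takes every value in -6·ℂ = ℂ, and adding 4 is a bijection of ℂ. So f is surjective and omits no value. (Note: only on the real line is cos bounded by [−1, 1].)

Omitted value: no value.


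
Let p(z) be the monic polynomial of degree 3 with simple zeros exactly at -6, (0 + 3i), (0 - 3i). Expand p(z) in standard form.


The polynomial is p(z) = ∏_{α ∈ S} (z − α), where S = {-6, (0 + 3i), (0 - 3i)}.
Expanding the product yields: p(z) = z^3 + 6·z^2 + 9·z + 54.
Note conjugate pairs combine to real quadratics: (z − (0+3i))(z − (0−3i)) = z² + 9.
The resulting polynomial has degree 3 and real coefficients as required.

p(z) = z^3 + 6·z^2 + 9·z + 54.


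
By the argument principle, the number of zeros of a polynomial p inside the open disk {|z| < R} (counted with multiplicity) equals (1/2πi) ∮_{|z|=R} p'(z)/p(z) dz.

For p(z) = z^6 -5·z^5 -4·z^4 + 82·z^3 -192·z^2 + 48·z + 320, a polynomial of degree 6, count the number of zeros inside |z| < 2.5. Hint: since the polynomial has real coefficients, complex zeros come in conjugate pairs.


The zeros of p are: (3 + 1i), (3 - 1i), -4, (2 + 2i), (2 - 2i), -1.
Their magnitudes are: 3.162, 3.162, 4, 2.828, 2.828, 1.
Zeros with |z| < R = 2.5: -1.
Count = 1.
By the argument principle, (1/2πi) ∮_{|z|=R} p'(z)/p(z) dz equals exactly this count.

Number of zeros inside |z| < 2.5: 1.


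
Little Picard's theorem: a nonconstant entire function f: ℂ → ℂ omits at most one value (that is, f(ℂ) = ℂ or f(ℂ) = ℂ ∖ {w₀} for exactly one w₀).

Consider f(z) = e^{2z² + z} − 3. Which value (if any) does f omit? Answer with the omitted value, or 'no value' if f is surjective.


Little Picard bounds the complement of f(ℂ) to at most one point.
The exponent g(z) = 2z² + z is a nonconstant polynomial, hence surjective onto ℂ. So e^{g(z)} takes every value in {e^w : w ∈ ℂ} = ℂ ∖ {0}. Adding -3 shifts the range to ℂ ∖ {-3}. f omits exactly -3.

Omitted value: -3.


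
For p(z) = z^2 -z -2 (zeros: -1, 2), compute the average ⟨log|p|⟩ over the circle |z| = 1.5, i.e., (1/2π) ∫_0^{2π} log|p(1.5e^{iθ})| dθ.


Zeros: -1, 2; r = 1.5.
Inside |z| < r: -1. Outside (|z| ≥ r): 2.
p(0) = -2, so log|p(0)| = log(2) = 0.6931.
Apply Jensen: I(r) = log|p(0)| + Σ_k log(r/|z_k|), summed over zeros inside |z| < r.
  log(r/|z_k|) for z_k = -1: log(1.5/1) = 0.4055
  Outside zeros (2) contribute nothing to the Jensen sum.
Sum over inside zeros: 0.4055.
I(r) = log|p(0)| + (inside sum) = 0.6931 + 0.4055 = 1.0986.
Note: since some zeros are outside |z| ≤ r, the simplified n·log(r) form does NOT apply — only the inside zeros contribute.

I(r) ≈ 1.0986.


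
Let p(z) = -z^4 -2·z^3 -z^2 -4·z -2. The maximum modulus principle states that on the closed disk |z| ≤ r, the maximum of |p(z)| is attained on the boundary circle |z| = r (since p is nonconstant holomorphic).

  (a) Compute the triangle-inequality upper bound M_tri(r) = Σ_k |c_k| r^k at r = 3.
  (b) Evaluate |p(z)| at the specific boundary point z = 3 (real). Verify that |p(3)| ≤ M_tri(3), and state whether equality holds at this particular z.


Coefficients: c_0 = -2, c_1 = -4, c_2 = -1, c_3 = -2, c_4 = -1. Radius r = 3.
Part (a). Triangle bound: M_tri(r) = Σ_k |c_k| r^k
  = |-2|·3^0 + |-4|·3^1 + |-1|·3^2 + |-2|·3^3 + |-1|·3^4
  = 2 + 12 + 9 + 54 + 81 = 158.
This bounds M(r) := max_{|z|=r} |p(z)| from above; equality holds iff all terms c_k z^k can be made to align in phase at a single z on |z|=r.
Part (b). At z = 3 (real, on the circle |z| = r):
  p(3) = (-2)·3^0 + (-4)·3^1 + (-1)·3^2 + (-2)·3^3 + (-1)·3^4 = -158.
  |p(3)| = 158.
Since all nonzero coefficients share the same sign, |p(3)| = 158 = M_tri(3); the triangle bound is attained at z = 3, so in fact M(r) = 158.

M_tri(3) = 158; |p(3)| = 158; equality at z=3: yes.


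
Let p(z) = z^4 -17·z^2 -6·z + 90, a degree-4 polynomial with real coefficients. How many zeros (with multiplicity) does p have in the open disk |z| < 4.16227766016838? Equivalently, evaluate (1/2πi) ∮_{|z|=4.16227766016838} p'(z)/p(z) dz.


The zeros of p are: 3, 3, (-3 + 1i), (-3 - 1i).
Their magnitudes are: 3, 3, 3.162, 3.162.
Zeros with |z| < R = 4.16227766016838: 3, 3, (-3 + 1i), (-3 - 1i).
Count = 4.
By the argument principle, (1/2πi) ∮_{|z|=R} p'(z)/p(z) dz equals exactly this count.

Number of zeros inside |z| < 4.16227766016838: 4.


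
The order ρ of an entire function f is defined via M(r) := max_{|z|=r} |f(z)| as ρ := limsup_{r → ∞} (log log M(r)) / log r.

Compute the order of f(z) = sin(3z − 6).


sin(w) is a linear combination of e^{iw} and e^{−iw} (or e^w, e^{−w} in the hyperbolic case), so |sin(w)| ≤ e^{|w|}. With w = 3z − 6, |w| ≤ 3|z| + 6 = 3r + 6 on |z| = r, giving M(r) ≤ e^{3r + 6}, so ρ ≤ 1. On a suitable ray (z = it for sin/cos; z = t for sinh/cosh, t real → ∞), |sin(3z − 6)| grows like e^{3|t|}/2, so ρ ≥ 1. Hence ρ = 1.
Therefore ρ = 1.

Order ρ = 1.


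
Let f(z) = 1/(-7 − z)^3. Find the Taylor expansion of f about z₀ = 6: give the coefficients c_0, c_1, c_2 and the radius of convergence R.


Let w = z − z₀, so z = z₀ + w.
Then -7 − z = -7 − (z₀ + w) = (-7 − z₀) − w = -13 − w.
f(z) = 1/(-13 − w)^3 = (1/(-13)^3) · (1 − w/(-13))^{−3}.
By the binomial series (1−u)^{−3} = Σ_{n≥0} C(n+2, 2) u^n for |u|<1, with u = w/(-13):
  c_n = C(n+2, 2) / (-13)^(n+3).
  c_0 = 1/(-13)^3 = -1/2197.
  c_1 = 3/(-13)^4 = 3/28561.
  c_2 = 6/(-13)^5 = -6/371293.
The series is valid for |w/d| < 1, i.e. |z − z₀| < |d|.
Radius of convergence: R = |-7 − z₀| = |-13| = 13 (distance from z₀ to the singularity z = -7).

c_0 = -1/2197, c_1 = 3/28561, c_2 = -6/371293; R = 13.


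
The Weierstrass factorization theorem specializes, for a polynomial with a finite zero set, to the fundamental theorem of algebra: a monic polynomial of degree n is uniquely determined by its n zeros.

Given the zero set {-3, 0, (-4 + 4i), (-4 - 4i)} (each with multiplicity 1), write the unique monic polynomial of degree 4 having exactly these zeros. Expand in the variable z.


The polynomial is p(z) = ∏_{α ∈ S} (z − α), where S = {-3, 0, (-4 + 4i), (-4 - 4i)}.
Expanding the product yields: p(z) = z^4 + 11·z^3 + 56·z^2 + 96·z.
Note conjugate pairs combine to real quadratics: (z − (-4+4i))(z − (-4−4i)) = z² + 8z + 32.
The resulting polynomial has degree 4 and real coefficients as required.

p(z) = z^4 + 11·z^3 + 56·z^2 + 96·z.
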